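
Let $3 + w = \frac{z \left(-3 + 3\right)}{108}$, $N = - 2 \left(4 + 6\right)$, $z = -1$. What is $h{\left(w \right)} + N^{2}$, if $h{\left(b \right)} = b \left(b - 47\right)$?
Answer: $550$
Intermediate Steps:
$N = -20$ ($N = \left(-2\right) 10 = -20$)
$w = -3$ ($w = -3 + \frac{\left(-1\right) \left(-3 + 3\right)}{108} = -3 + \left(-1\right) 0 \cdot \frac{1}{108} = -3 + 0 \cdot \frac{1}{108} = -3 + 0 = -3$)
$h{\left(b \right)} = b \left(-47 + b\right)$
$h{\left(w \right)} + N^{2} = - 3 \left(-47 - 3\right) + \left(-20\right)^{2} = \left(-3\right) \left(-50\right) + 400 = 150 + 400 = 550$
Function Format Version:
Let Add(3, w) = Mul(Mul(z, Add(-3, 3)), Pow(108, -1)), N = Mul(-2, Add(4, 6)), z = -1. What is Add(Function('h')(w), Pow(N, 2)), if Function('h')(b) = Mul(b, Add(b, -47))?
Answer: 550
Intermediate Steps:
N = -20 (N = Mul(-2, 10) = -20)
w = -3 (w = Add(-3, Mul(Mul(-1, Add(-3, 3)), Pow(108, -1))) = Add(-3, Mul(Mul(-1, 0), Rational(1, 108))) = Add(-3, Mul(0, Rational(1, 108))) = Add(-3, 0) = -3)
Function('h')(b) = Mul(b, Add(-47, b))
Add(Function('h')(w), Pow(N, 2)) = Add(Mul(-3, Add(-47, -3)), Pow(-20, 2)) = Add(Mul(-3, -50), 400) = Add(150, 400) = 550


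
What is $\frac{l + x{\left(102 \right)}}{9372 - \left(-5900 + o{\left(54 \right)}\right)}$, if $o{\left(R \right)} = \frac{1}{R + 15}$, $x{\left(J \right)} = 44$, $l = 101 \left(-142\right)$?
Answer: $- \frac{986562}{1053767} \approx -0.93622$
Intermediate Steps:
$l = -14342$
$o{\left(R \right)} = \frac{1}{15 + R}$
$\frac{l + x{\left(102 \right)}}{9372 - \left(-5900 + o{\left(54 \right)}\right)} = \frac{-14342 + 44}{9372 + \left(5900 - \frac{1}{15 + 54}\right)} = - \frac{14298}{9372 + \left(5900 - \frac{1}{69}\right)} = - \frac{14298}{9372 + \frac{407099}{69}} = - \frac{14298}{\frac{1053767}{69}} = \left(-14298\right) \frac{69}{1053767} = - \frac{986562}{1053767}$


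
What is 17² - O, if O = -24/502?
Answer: 72551/251 ≈ 289.05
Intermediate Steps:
O = -12/251 (O = -24*1/502 = -12/251 ≈ -0.047809)
17² - O = 17² - 1*(-12/251) = 289 + 12/251 = 72551/251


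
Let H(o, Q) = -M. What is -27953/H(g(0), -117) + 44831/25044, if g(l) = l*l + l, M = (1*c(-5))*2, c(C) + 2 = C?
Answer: -349713649/175308 ≈ -1994.9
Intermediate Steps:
c(C) = -2 + C
M = -14 (M = (1*(-2 - 5))*2 = (1*(-7))*2 = -7*2 = -14)
g(l) = l + l**2 (g(l) = l**2 + l = l + l**2)
H(o, Q) = 14 (H(o, Q) = -1*(-14) = 14)
-27953/H(g(0), -117) + 44831/25044 = -27953/14 + 44831/25044 = -349713649/175308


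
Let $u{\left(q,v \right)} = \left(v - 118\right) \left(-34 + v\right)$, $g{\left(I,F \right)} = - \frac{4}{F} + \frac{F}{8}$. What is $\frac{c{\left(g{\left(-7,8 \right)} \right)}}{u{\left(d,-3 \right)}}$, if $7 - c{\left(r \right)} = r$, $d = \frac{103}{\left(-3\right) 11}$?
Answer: $\frac{13}{8954} \approx 0.0014519$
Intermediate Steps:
$g{\left(I,F \right)} = - \frac{4}{F} + \frac{F}{8}$ ($g{\left(I,F \right)} = - \frac{4}{F} + F \frac{1}{8} = - \frac{4}{F} + \frac{F}{8}$)
$d = - \frac{103}{33}$ ($d = \frac{103}{-33} = 103 \left(- \frac{1}{33}\right) = - \frac{103}{33} \approx -3.1212$)
$c{\left(r \right)} = 7 - r$
$u{\left(q,v \right)} = \left(-118 + v\right) \left(-34 + v\right)$
$\frac{c{\left(g{\left(-7,8 \right)} \right)}}{u{\left(d,-3 \right)}} = \frac{7 - \left(- \frac{4}{8} + \frac{1}{8} \cdot 8\right)}{4012 + \left(-3\right)^{2} - -456} = \frac{7 - \left(\left(-4\right) \frac{1}{8} + 1\right)}{4012 + 9 + 456} = \frac{7 - \left(- \frac{1}{2} + 1\right)}{4477} = \left(7 - \frac{1}{2}\right) \frac{1}{4477} = \frac{13}{2} \cdot \frac{1}{4477} = \frac{13}{8954}$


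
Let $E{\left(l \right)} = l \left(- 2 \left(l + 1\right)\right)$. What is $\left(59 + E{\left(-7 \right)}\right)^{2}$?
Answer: $625$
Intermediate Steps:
$E{\left(l \right)} = l \left(-2 - 2 l\right)$ ($E{\left(l \right)} = l \left(- 2 \left(1 + l\right)\right) = l \left(-2 - 2 l\right)$)
$\left(59 + E{\left(-7 \right)}\right)^{2} = \left(59 - - 14 \left(1 - 7\right)\right)^{2} = \left(59 - \left(-14\right) \left(-6\right)\right)^{2} = \left(59 - 84\right)^{2} = \left(-25\right)^{2} = 625$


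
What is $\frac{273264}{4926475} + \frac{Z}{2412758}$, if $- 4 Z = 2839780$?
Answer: $- \frac{2838206391763}{11886391968050} \approx -0.23878$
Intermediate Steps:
$Z = -709945$ ($Z = \left(- \frac{1}{4}\right) 2839780 = -709945$)
$\frac{273264}{4926475} + \frac{Z}{2412758} = \frac{273264}{4926475} - \frac{709945}{2412758} = - \frac{2838206391763}{11886391968050}$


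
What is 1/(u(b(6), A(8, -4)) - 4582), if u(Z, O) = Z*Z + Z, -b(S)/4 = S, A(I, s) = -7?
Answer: -1/4030 ≈ -0.00024814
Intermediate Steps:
b(S) = -4*S
u(Z, O) = Z + Z**2 (u(Z, O) = Z**2 + Z = Z + Z**2)
1/(u(b(6), A(8, -4)) - 4582) = 1/((-4*6)*(1 - 4*6) - 4582) = 1/(-24*(1 - 24) - 4582) = 1/(-24*(-23) - 4582) = 1/(552 - 4582) = 1/(-4030) = -1/4030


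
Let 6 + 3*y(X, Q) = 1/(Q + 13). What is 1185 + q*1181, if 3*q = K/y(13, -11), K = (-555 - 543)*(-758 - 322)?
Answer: -2800941045/11 ≈ -2.5463e+8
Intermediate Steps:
y(X, Q) = -2 + 1/(3*(13 + Q)) (y(X, Q) = -2 + 1/(3*(Q + 13)) = -2 + 1/(3*(13 + Q)))
K = 1185840 (K = -1098*(-1080) = 1185840)
q = -2371680/11 (q = (1185840/(((-77 - 6*(-11))/(3*(13 - 11)))))/3 = (1185840/(((⅓)*(-77 + 66)/2)))/3 = (1185840/(((⅓)*(½)*(-11))))/3 = (1185840/(-11/6))/3 = (1185840*(-6/11))/3 = (⅓)*(-7115040/11) = -2371680/11 ≈ -2.1561e+5)
1185 + q*1181 = 1185 - 2371680/11*1181 = 1185 - 2800954080/11 = -2800941045/11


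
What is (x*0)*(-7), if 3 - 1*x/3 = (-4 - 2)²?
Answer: 0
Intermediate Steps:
x = -99 (x = 9 - 3*(-4 - 2)² = 9 - 3*(-6)² = 9 - 3*36 = 9 - 108 = -99)
(x*0)*(-7) = -99*0*(-7) = 0*(-7) = 0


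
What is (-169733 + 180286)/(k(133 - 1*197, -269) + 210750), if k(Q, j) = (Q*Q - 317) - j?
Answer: 10553/214798 ≈ 0.049130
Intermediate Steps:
k(Q, j) = -317 + Q² - j (k(Q, j) = (Q² - 317) - j = (-317 + Q²) - j = -317 + Q² - j)
(-169733 + 180286)/(k(133 - 1*197, -269) + 210750) = (-169733 + 180286)/((-317 + (133 - 1*197)² - 1*(-269)) + 210750) = 10553/((-317 + (133 - 197)² + 269) + 210750) = 10553/((-317 + (-64)² + 269) + 210750) = 10553/((-317 + 4096 + 269) + 210750) = 10553/(4048 + 210750) = 10553/214798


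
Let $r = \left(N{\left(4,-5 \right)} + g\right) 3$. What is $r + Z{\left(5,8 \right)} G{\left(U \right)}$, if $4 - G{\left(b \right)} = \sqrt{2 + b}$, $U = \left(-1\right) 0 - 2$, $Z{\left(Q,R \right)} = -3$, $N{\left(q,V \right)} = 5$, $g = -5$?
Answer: $-12$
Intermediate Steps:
$r = 0$ ($r = \left(5 - 5\right) 3 = 0 \cdot 3 = 0$)
$U = -2$ ($U = 0 - 2 = -2$)
$G{\left(b \right)} = 4 - \sqrt{2 + b}$
$r + Z{\left(5,8 \right)} G{\left(U \right)} = 0 - 3 \left(4 - \sqrt{2 - 2}\right) = 0 - 3 \left(4 - \sqrt{0}\right) = 0 - 3 \left(4 - 0\right) = 0 - 3 \left(4 + 0\right) = 0 - 12 = -12$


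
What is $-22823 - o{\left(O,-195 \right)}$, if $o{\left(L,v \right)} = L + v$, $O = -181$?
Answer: $-22447$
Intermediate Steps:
$-22823 - o{\left(O,-195 \right)} = -22823 - \left(-181 - 195\right) = -22823 - -376 = -22823 + 376 = -22447$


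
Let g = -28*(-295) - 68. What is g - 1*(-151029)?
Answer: 159221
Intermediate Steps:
g = 8192 (g = 8260 - 68 = 8192)
g - 1*(-151029) = 8192 - 1*(-151029) = 8192 + 151029 = 159221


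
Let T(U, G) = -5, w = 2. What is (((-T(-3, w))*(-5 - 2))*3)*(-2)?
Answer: 210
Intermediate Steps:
(((-T(-3, w))*(-5 - 2))*3)*(-2) = (((-1*(-5))*(-5 - 2))*3)*(-2) = ((5*(-7))*3)*(-2) = -35*3*(-2) = -105*(-2) = 210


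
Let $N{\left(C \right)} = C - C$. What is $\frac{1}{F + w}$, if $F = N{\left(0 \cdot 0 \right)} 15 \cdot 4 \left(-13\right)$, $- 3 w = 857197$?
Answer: $- \frac{3}{857197} \approx -3.4998 \cdot 10^{-6}$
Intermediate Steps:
$w = - \frac{857197}{3}$ ($w = \left(- \frac{1}{3}\right) 857197 = - \frac{857197}{3} \approx -2.8573 \cdot 10^{5}$)
$N{\left(C \right)} = 0$
$F = 0$ ($F = 0 \cdot 15 \cdot 4 \left(-13\right) = 0 \left(-52\right) = 0$)
$\frac{1}{F + w} = \frac{1}{0 - \frac{857197}{3}} = \frac{1}{- \frac{857197}{3}} = - \frac{3}{857197}$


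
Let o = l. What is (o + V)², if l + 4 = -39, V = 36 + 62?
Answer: 3025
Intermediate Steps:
V = 98
l = -43 (l = -4 - 39 = -43)
o = -43
(o + V)² = (-43 + 98)² = 55² = 3025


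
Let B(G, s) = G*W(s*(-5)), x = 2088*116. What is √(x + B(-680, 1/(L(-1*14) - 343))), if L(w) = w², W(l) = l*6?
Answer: 4*√741337/7 ≈ 492.01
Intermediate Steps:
x = 242208
W(l) = 6*l
B(G, s) = -30*G*s (B(G, s) = G*(6*(s*(-5))) = G*(6*(-5*s)) = G*(-30*s) = -30*G*s)
√(x + B(-680, 1/(L(-1*14) - 343))) = √(242208 - 30*(-680)/((-1*14)² - 343)) = √(242208 - 30*(-680)/((-14)² - 343)) = √(242208 - 30*(-680)/(196 - 343)) = √(242208 - 30*(-680)/(-147)) = √(242208 - 30*(-680)*(-1/147)) = √(242208 - 6800/49) = √(11861392/49) = 4*√741337/7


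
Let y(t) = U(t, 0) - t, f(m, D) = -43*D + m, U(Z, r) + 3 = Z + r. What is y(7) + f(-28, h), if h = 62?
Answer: -2697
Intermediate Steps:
U(Z, r) = -3 + Z + r (U(Z, r) = -3 + (Z + r) = -3 + Z + r)
f(m, D) = m - 43*D
y(t) = -3 (y(t) = (-3 + t + 0) - t = (-3 + t) - t = -3)
y(7) + f(-28, h) = -3 + (-28 - 43*62) = -3 + (-28 - 2666) = -3 - 2694 = -2697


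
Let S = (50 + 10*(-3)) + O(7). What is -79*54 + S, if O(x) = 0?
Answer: -4246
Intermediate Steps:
S = 20 (S = (50 + 10*(-3)) + 0 = (50 - 30) + 0 = 20 + 0 = 20)
-79*54 + S = -79*54 + 20 = -4266 + 20 = -4246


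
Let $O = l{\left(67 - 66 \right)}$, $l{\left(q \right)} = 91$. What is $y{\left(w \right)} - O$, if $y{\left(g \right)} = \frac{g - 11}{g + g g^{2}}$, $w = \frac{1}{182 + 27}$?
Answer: $- \frac{52177000}{21841} \approx -2388.9$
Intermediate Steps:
$w = \frac{1}{209} \approx 0.0047847$
$O = 91$
$y{\left(g \right)} = \frac{-11 + g}{g + g^{3}}$
$y{\left(w \right)} - O = \frac{-11 + \frac{1}{209}}{\frac{1}{209} + \left(\frac{1}{209}\right)^{3}} - 91 = \frac{1}{\frac{1}{209} + \frac{1}{9129329}} \left(- \frac{2298}{209}\right) - 91 = \frac{1}{\frac{43682}{9129329}} \left(- \frac{2298}{209}\right) - 91 = \frac{9129329}{43682} \left(- \frac{2298}{209}\right) - 91 = - \frac{50189469}{21841} - 91 = - \frac{52177000}{21841}$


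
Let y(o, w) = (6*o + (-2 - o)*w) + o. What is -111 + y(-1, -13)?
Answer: -105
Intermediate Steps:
y(o, w) = 7*o + w*(-2 - o) (y(o, w) = (6*o + w*(-2 - o)) + o = 7*o + w*(-2 - o))
-111 + y(-1, -13) = -111 + (-2*(-13) + 7*(-1) - 1*(-1)*(-13)) = -111 + (26 - 7 - 13) = -111 + 6 = -105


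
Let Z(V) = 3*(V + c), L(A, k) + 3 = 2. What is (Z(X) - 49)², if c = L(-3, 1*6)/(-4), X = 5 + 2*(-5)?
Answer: 64009/16 ≈ 4000.6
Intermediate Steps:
L(A, k) = -1 (L(A, k) = -3 + 2 = -1)
X = -5 (X = 5 - 10 = -5)
c = ¼ (c = -1/(-4) = -1*(-¼) = ¼ ≈ 0.25000)
Z(V) = ¾ + 3*V (Z(V) = 3*(V + ¼) = 3*(¼ + V) = ¾ + 3*V)
(Z(X) - 49)² = ((¾ + 3*(-5)) - 49)² = ((¾ - 15) - 49)² = (-57/4 - 49)² = (-253/4)² = 64009/16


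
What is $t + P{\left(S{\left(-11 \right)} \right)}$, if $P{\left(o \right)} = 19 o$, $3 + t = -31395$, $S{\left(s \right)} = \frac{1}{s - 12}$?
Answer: $- \frac{722173}{23} \approx -31399.0$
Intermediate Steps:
$S{\left(s \right)} = \frac{1}{-12 + s}$
$t = -31398$ ($t = -3 - 31395 = -31398$)
$t + P{\left(S{\left(-11 \right)} \right)} = -31398 + \frac{19}{-12 - 11} = -31398 + \frac{19}{-23} = -31398 + 19 \left(- \frac{1}{23}\right) = -31398 - \frac{19}{23} = - \frac{722173}{23}$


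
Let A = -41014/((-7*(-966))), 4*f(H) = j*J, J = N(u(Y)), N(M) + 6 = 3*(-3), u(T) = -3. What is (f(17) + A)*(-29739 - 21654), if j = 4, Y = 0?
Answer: 1220104082/1127 ≈ 1.0826e+6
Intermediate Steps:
N(M) = -15 (N(M) = -6 + 3*(-3) = -6 - 9 = -15)
J = -15
f(H) = -15 (f(H) = (4*(-15))/4 = (¼)*(-60) = -15)
A = -20507/3381 (A = -41014/6762 = -41014*1/6762 = -20507/3381 ≈ -6.0654)
(f(17) + A)*(-29739 - 21654) = (-15 - 20507/3381)*(-29739 - 21654) = -71222/3381*(-51393) = 1220104082/1127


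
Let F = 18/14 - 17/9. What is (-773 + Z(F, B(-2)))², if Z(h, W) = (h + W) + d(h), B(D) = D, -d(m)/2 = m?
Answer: 2380171369/3969 ≈ 5.9969e+5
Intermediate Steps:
d(m) = -2*m
F = -38/63 (F = 18*(1/14) - 17*⅑ = 9/7 - 17/9 = -38/63 ≈ -0.60317)
Z(h, W) = W - h (Z(h, W) = (h + W) - 2*h = (W + h) - 2*h = W - h)
(-773 + Z(F, B(-2)))² = (-773 + (-2 - 1*(-38/63)))² = (-773 + (-2 + 38/63))² = (-773 - 88/63)² = (-48787/63)² = 2380171369/3969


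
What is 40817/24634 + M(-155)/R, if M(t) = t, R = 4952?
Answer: 99153757/60993784 ≈ 1.6256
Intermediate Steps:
40817/24634 + M(-155)/R = 40817/24634 - 155/4952 = 99153757/60993784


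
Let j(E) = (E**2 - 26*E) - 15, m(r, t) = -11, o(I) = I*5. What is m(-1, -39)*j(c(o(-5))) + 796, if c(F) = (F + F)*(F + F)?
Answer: -68034039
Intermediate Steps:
o(I) = 5*I
c(F) = 4*F**2 (c(F) = (2*F)*(2*F) = 4*F**2)
j(E) = -15 + E**2 - 26*E
m(-1, -39)*j(c(o(-5))) + 796 = -11*(-15 + (4*(5*(-5))**2)**2 - 104*(5*(-5))**2) + 796 = -11*(-15 + (4*(-25)**2)**2 - 104*(-25)**2) + 796 = -11*(-15 + (4*625)**2 - 104*625) + 796 = -11*(-15 + 2500**2 - 26*2500) + 796 = -11*(-15 + 6250000 - 65000) + 796 = -11*6184985 + 796 = -68034835 + 796 = -68034039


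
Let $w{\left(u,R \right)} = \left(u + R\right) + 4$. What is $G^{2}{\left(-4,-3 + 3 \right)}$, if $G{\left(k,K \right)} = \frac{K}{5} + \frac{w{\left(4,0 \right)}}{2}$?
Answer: $16$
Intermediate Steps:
$w{\left(u,R \right)} = 4 + R + u$ ($w{\left(u,R \right)} = \left(R + u\right) + 4 = 4 + R + u$)
$G{\left(k,K \right)} = 4 + \frac{K}{5}$ ($G{\left(k,K \right)} = \frac{K}{5} + \frac{4 + 0 + 4}{2} = K \frac{1}{5} + 8 \cdot \frac{1}{2} = \frac{K}{5} + 4 = 4 + \frac{K}{5}$)
$G^{2}{\left(-4,-3 + 3 \right)} = \left(4 + \frac{-3 + 3}{5}\right)^{2} = \left(4 + \frac{1}{5} \cdot 0\right)^{2} = \left(4 + 0\right)^{2} = 4^{2} = 16$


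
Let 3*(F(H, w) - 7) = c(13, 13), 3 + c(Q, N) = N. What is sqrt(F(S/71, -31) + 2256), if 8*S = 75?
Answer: sqrt(20397)/3 ≈ 47.606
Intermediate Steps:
S = 75/8 (S = (1/8)*75 = 75/8 ≈ 9.3750)
c(Q, N) = -3 + N
F(H, w) = 31/3 (F(H, w) = 7 + (-3 + 13)/3 = 7 + (1/3)*10 = 7 + 10/3 = 31/3)
sqrt(F(S/71, -31) + 2256) = sqrt(31/3 + 2256) = sqrt(6799/3) = sqrt(20397)/3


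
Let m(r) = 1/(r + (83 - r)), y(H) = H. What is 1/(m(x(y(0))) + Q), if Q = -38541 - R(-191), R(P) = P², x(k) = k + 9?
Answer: -83/6226825 ≈ -1.3329e-5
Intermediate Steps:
x(k) = 9 + k
m(r) = 1/83
Q = -75022 (Q = -38541 - 1*(-191)² = -38541 - 1*36481 = -38541 - 36481 = -75022)
1/(m(x(y(0))) + Q) = 1/(1/83 - 75022) = 1/(-6226825/83) = -83/6226825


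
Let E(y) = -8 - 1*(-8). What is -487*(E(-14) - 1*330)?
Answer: 160710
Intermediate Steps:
E(y) = 0 (E(y) = -8 + 8 = 0)
-487*(E(-14) - 1*330) = -487*(0 - 1*330) = -487*(0 - 330) = -487*(-330) = 160710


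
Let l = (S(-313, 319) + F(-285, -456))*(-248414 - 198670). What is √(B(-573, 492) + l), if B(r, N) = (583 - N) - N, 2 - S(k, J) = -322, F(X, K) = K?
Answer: √59014687 ≈ 7682.1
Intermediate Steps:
S(k, J) = 324 (S(k, J) = 2 - 1*(-322) = 2 + 322 = 324)
B(r, N) = 583 - 2*N
l = 59015088 (l = (324 - 456)*(-248414 - 198670) = -132*(-447084) = 59015088)
√(B(-573, 492) + l) = √((583 - 2*492) + 59015088) = √((583 - 984) + 59015088) = √(-401 + 59015088) = √59014687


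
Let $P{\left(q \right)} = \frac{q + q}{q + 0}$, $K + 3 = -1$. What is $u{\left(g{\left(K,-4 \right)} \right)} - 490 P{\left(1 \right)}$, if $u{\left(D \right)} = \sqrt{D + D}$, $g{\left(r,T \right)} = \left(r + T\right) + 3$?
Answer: $-980 + i \sqrt{10} \approx -980.0 + 3.1623 i$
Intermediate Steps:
$K = -4$ ($K = -3 - 1 = -4$)
$P{\left(q \right)} = 2$ ($P{\left(q \right)} = \frac{2 q}{q} = 2$)
$g{\left(r,T \right)} = 3 + T + r$ ($g{\left(r,T \right)} = \left(T + r\right) + 3 = 3 + T + r$)
$u{\left(D \right)} = \sqrt{2} \sqrt{D}$ ($u{\left(D \right)} = \sqrt{2 D} = \sqrt{2} \sqrt{D}$)
$u{\left(g{\left(K,-4 \right)} \right)} - 490 P{\left(1 \right)} = \sqrt{2} \sqrt{3 - 4 - 4} - 980 = \sqrt{2} \sqrt{-5} - 980 = \sqrt{2} i \sqrt{5} - 980 = i \sqrt{10} - 980 = -980 + i \sqrt{10}$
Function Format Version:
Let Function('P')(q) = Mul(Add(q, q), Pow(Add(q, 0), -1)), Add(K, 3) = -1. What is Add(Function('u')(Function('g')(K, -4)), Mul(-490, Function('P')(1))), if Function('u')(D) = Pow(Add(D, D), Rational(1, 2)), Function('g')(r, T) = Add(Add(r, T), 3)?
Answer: Add(-980, Mul(I, Pow(10, Rational(1, 2)))) ≈ Add(-980.00, Mul(3.1623, I))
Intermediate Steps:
K = -4 (K = Add(-3, -1) = -4)
Function('P')(q) = 2 (Function('P')(q) = Mul(Mul(2, q), Pow(q, -1)) = 2)
Function('g')(r, T) = Add(3, T, r) (Function('g')(r, T) = Add(Add(T, r), 3) = Add(3, T, r))
Function('u')(D) = Mul(Pow(2, Rational(1, 2)), Pow(D, Rational(1, 2))) (Function('u')(D) = Pow(Mul(2, D), Rational(1, 2)) = Mul(Pow(2, Rational(1, 2)), Pow(D, Rational(1, 2))))
Add(Function('u')(Function('g')(K, -4)), Mul(-490, Function('P')(1))) = Add(Mul(Pow(2, Rational(1, 2)), Pow(Add(3, -4, -4), Rational(1, 2))), Mul(-490, 2)) = Add(Mul(Pow(2, Rational(1, 2)), Pow(-5, Rational(1, 2))), -980) = Add(Mul(Pow(2, Rational(1, 2)), Mul(I, Pow(5, Rational(1, 2)))), -980) = Add(Mul(I, Pow(10, Rational(1, 2))), -980) = Add(-980, Mul(I, Pow(10, Rational(1, 2))))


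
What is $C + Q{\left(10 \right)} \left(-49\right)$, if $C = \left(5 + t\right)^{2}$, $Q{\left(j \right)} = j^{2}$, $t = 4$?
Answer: $-4819$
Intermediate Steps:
$C = 81$ ($C = \left(5 + 4\right)^{2} = 9^{2} = 81$)
$C + Q{\left(10 \right)} \left(-49\right) = 81 + 10^{2} \left(-49\right) = 81 + 100 \left(-49\right) = 81 - 4900 = -4819$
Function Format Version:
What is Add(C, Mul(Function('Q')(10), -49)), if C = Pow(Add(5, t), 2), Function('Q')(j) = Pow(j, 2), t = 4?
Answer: -4819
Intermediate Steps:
C = 81 (C = Pow(Add(5, 4), 2) = Pow(9, 2) = 81)
Add(C, Mul(Function('Q')(10), -49)) = Add(81, Mul(Pow(10, 2), -49)) = Add(81, Mul(100, -49)) = Add(81, -4900) = -4819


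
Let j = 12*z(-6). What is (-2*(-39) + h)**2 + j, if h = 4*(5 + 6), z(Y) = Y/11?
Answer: 163652/11 ≈ 14877.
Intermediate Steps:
z(Y) = Y/11 (z(Y) = Y*(1/11) = Y/11)
j = -72/11 (j = 12*((1/11)*(-6)) = 12*(-6/11) = -72/11 ≈ -6.5455)
h = 44 (h = 4*11 = 44)
(-2*(-39) + h)**2 + j = (-2*(-39) + 44)**2 - 72/11 = (78 + 44)**2 - 72/11 = 122**2 - 72/11 = 14884 - 72/11 = 163652/11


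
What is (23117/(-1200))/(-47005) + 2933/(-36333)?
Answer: -54866296013/683133066000 ≈ -0.080316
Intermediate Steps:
(23117/(-1200))/(-47005) + 2933/(-36333) = (23117*(-1/1200))*(-1/47005) + 2933*(-1/36333) = -23117/1200*(-1/47005) - 2933/36333 = 23117/56406000 - 2933/36333 = -54866296013/683133066000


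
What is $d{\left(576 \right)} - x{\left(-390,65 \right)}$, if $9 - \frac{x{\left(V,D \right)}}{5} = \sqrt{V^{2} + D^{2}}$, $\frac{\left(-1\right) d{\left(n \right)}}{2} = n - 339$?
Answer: $-519 + 325 \sqrt{37} \approx 1457.9$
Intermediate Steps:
$d{\left(n \right)} = 678 - 2 n$ ($d{\left(n \right)} = - 2 \left(n - 339\right) = - 2 \left(-339 + n\right) = 678 - 2 n$)
$x{\left(V,D \right)} = 45 - 5 \sqrt{D^{2} + V^{2}}$ ($x{\left(V,D \right)} = 45 - 5 \sqrt{V^{2} + D^{2}} = 45 - 5 \sqrt{D^{2} + V^{2}}$)
$d{\left(576 \right)} - x{\left(-390,65 \right)} = \left(678 - 1152\right) - \left(45 - 5 \sqrt{65^{2} + \left(-390\right)^{2}}\right) = \left(678 - 1152\right) - \left(45 - 5 \sqrt{4225 + 152100}\right) = -474 - \left(45 - 5 \sqrt{156325}\right) = -474 - \left(45 - 5 \cdot 65 \sqrt{37}\right) = -474 - \left(45 - 325 \sqrt{37}\right) = -519 + 325 \sqrt{37}$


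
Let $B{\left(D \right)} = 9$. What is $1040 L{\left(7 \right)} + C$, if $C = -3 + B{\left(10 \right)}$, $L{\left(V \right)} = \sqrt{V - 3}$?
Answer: $2086$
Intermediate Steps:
$L{\left(V \right)} = \sqrt{-3 + V}$
$C = 6$ ($C = -3 + 9 = 6$)
$1040 L{\left(7 \right)} + C = 1040 \sqrt{-3 + 7} + 6 = 1040 \sqrt{4} + 6 = 1040 \cdot 2 + 6 = 2080 + 6 = 2086$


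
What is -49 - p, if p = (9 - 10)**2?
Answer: -50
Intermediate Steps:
p = 1 (p = (-1)**2 = 1)
-49 - p = -49 - 1*1 = -49 - 1 = -50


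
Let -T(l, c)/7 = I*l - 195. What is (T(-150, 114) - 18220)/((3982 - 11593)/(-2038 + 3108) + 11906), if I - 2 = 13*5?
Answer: 57239650/12731809 ≈ 4.4958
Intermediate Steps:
I = 67 (I = 2 + 13*5 = 2 + 65 = 67)
T(l, c) = 1365 - 469*l (T(l, c) = -7*(67*l - 195) = -7*(-195 + 67*l) = 1365 - 469*l)
(T(-150, 114) - 18220)/((3982 - 11593)/(-2038 + 3108) + 11906) = ((1365 - 469*(-150)) - 18220)/((3982 - 11593)/(-2038 + 3108) + 11906) = ((1365 + 70350) - 18220)/(-7611/1070 + 11906) = (71715 - 18220)/(-7611*1/1070 + 11906) = 53495/(-7611/1070 + 11906) = 53495/(12731809/1070) = 53495*(1070/12731809) = 57239650/12731809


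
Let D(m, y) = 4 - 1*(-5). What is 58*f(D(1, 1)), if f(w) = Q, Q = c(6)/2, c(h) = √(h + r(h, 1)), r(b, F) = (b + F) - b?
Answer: 29*√7 ≈ 76.727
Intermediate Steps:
D(m, y) = 9 (D(m, y) = 4 + 5 = 9)
r(b, F) = F (r(b, F) = (F + b) - b = F)
c(h) = √(1 + h) (c(h) = √(h + 1) = √(1 + h))
Q = √7/2 (Q = √(1 + 6)/2 = √7*(½) = √7/2 ≈ 1.3229)
f(w) = √7/2
58*f(D(1, 1)) = 58*(√7/2) = 29*√7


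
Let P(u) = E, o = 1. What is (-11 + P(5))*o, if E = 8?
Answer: -3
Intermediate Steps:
P(u) = 8
(-11 + P(5))*o = (-11 + 8)*1 = -3*1 = -3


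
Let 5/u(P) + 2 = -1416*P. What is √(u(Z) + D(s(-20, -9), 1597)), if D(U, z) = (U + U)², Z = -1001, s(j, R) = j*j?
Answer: 3*√142866662926725230/1417414 ≈ 800.00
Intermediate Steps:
s(j, R) = j²
u(P) = 5/(-2 - 1416*P)
D(U, z) = 4*U² (D(U, z) = (2*U)² = 4*U²)
√(u(Z) + D(s(-20, -9), 1597)) = √(-5/(2 + 1416*(-1001)) + 4*((-20)²)²) = √(-5/(2 - 1417416) + 4*400²) = √(-5/(-1417414) + 4*160000) = √(-5*(-1/1417414) + 640000) = √(5/1417414 + 640000) = √(907144960005/1417414) = 3*√142866662926725230/1417414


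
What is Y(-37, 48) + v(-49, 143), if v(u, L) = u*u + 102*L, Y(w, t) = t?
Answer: 17035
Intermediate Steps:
v(u, L) = u² + 102*L
Y(-37, 48) + v(-49, 143) = 48 + ((-49)² + 102*143) = 48 + (2401 + 14586) = 48 + 16987 = 17035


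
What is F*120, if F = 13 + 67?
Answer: 9600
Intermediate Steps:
F = 80
F*120 = 80*120 = 9600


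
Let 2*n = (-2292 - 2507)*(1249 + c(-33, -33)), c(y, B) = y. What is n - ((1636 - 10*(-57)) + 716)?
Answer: -2920714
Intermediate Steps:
n = -2917792 (n = ((-2292 - 2507)*(1249 - 33))/2 = (-4799*1216)/2 = (1/2)*(-5835584) = -2917792)
n - ((1636 - 10*(-57)) + 716) = -2917792 - ((1636 - 10*(-57)) + 716) = -2917792 - ((1636 + 570) + 716) = -2917792 - (2206 + 716) = -2917792 - 1*2922 = -2917792 - 2922 = -2920714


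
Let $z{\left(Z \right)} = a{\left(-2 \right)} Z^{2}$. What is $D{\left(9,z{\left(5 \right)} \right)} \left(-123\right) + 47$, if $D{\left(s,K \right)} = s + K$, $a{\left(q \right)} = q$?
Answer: $5090$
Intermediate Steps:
$z{\left(Z \right)} = - 2 Z^{2}$
$D{\left(s,K \right)} = K + s$
$D{\left(9,z{\left(5 \right)} \right)} \left(-123\right) + 47 = \left(- 2 \cdot 5^{2} + 9\right) \left(-123\right) + 47 = \left(\left(-2\right) 25 + 9\right) \left(-123\right) + 47 = \left(-50 + 9\right) \left(-123\right) + 47 = \left(-41\right) \left(-123\right) + 47 = 5043 + 47 = 5090$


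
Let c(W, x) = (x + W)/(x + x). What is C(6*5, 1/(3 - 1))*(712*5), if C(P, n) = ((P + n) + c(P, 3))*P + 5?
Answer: 3862600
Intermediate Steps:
c(W, x) = (W + x)/(2*x) (c(W, x) = (W + x)/((2*x)) = (W + x)*(1/(2*x)) = (W + x)/(2*x))
C(P, n) = 5 + P*(½ + n + 7*P/6) (C(P, n) = ((P + n) + (½)*(P + 3)/3)*P + 5 = ((P + n) + (½)*(⅓)*(3 + P))*P + 5 = ((P + n) + (½ + P/6))*P + 5 = (½ + n + 7*P/6)*P + 5 = P*(½ + n + 7*P/6) + 5 = 5 + P*(½ + n + 7*P/6))
C(6*5, 1/(3 - 1))*(712*5) = (5 + (6*5)/2 + 7*(6*5)²/6 + (6*5)/(3 - 1))*(712*5) = (5 + (½)*30 + (7/6)*30² + 30/2)*3560 = (5 + 15 + (7/6)*900 + 30*(½))*3560 = (5 + 15 + 1050 + 15)*3560 = 1085*3560 = 3862600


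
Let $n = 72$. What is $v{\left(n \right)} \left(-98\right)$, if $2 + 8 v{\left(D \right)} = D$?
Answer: $- \frac{1715}{2} \approx -857.5$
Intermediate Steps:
$v{\left(D \right)} = - \frac{1}{4} + \frac{D}{8}$
$v{\left(n \right)} \left(-98\right) = \left(- \frac{1}{4} + \frac{1}{8} \cdot 72\right) \left(-98\right) = \left(- \frac{1}{4} + 9\right) \left(-98\right) = \frac{35}{4} \left(-98\right) = - \frac{1715}{2}$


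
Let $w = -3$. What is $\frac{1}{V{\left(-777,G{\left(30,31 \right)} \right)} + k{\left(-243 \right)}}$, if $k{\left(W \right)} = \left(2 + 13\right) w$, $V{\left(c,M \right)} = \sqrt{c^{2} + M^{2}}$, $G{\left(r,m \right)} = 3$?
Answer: $\frac{5}{66857} + \frac{\sqrt{67082}}{200571} \approx 0.0013661$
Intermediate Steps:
$V{\left(c,M \right)} = \sqrt{M^{2} + c^{2}}$
$k{\left(W \right)} = -45$ ($k{\left(W \right)} = \left(2 + 13\right) \left(-3\right) = 15 \left(-3\right) = -45$)
$\frac{1}{V{\left(-777,G{\left(30,31 \right)} \right)} + k{\left(-243 \right)}} = \frac{1}{\sqrt{3^{2} + \left(-777\right)^{2}} - 45} = \frac{1}{\sqrt{9 + 603729} - 45} = \frac{1}{\sqrt{603738} - 45} = \frac{1}{3 \sqrt{67082} - 45} = \frac{1}{-45 + 3 \sqrt{67082}}$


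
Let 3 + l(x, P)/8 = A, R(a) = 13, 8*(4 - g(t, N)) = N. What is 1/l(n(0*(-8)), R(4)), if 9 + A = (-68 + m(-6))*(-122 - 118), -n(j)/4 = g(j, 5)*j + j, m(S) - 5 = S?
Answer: 1/132384 ≈ 7.5538e-6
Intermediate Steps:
g(t, N) = 4 - N/8
m(S) = 5 + S
n(j) = -35*j/2 (n(j) = -4*((4 - 1/8*5)*j + j) = -4*((4 - 5/8)*j + j) = -4*(27*j/8 + j) = -35*j/2)
A = 16551 (A = -9 + (-68 + (5 - 6))*(-122 - 118) = -9 + (-68 - 1)*(-240) = -9 - 69*(-240) = -9 + 16560 = 16551)
l(x, P) = 132384 (l(x, P) = -24 + 8*16551 = -24 + 132408 = 132384)
1/l(n(0*(-8)), R(4)) = 1/132384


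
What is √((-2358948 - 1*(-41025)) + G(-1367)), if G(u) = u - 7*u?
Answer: I*√2309721 ≈ 1519.8*I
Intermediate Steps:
G(u) = -6*u
√((-2358948 - 1*(-41025)) + G(-1367)) = √((-2358948 - 1*(-41025)) - 6*(-1367)) = √((-2358948 + 41025) + 8202) = √(-2317923 + 8202) = √(-2309721) = I*√2309721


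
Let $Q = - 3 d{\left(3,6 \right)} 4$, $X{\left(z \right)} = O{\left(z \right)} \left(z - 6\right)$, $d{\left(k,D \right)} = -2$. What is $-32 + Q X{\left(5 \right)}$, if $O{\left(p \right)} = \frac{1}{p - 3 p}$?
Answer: $- \frac{148}{5} \approx -29.6$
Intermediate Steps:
$O{\left(p \right)} = - \frac{1}{2 p}$ ($O{\left(p \right)} = \frac{1}{\left(-2\right) p} = - \frac{1}{2 p}$)
$X{\left(z \right)} = - \frac{-6 + z}{2 z}$ ($X{\left(z \right)} = - \frac{1}{2 z} \left(z - 6\right) = - \frac{1}{2 z} \left(-6 + z\right) = - \frac{-6 + z}{2 z}$)
$Q = 24$ ($Q = \left(-3\right) \left(-2\right) 4 = 6 \cdot 4 = 24$)
$-32 + Q X{\left(5 \right)} = -32 + 24 \frac{6 - 5}{2 \cdot 5} = -32 + 24 \cdot \frac{1}{2} \cdot \frac{1}{5} \left(6 - 5\right) = -32 + 24 \cdot \frac{1}{2} \cdot \frac{1}{5} \cdot 1 = -32 + 24 \cdot \frac{1}{10} = -32 + \frac{12}{5} = - \frac{148}{5}$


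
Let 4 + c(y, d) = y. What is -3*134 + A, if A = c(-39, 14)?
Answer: -445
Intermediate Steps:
c(y, d) = -4 + y
A = -43 (A = -4 - 39 = -43)
-3*134 + A = -3*134 - 43 = -402 - 43 = -445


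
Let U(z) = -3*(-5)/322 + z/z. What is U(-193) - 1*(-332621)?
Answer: 107104299/322 ≈ 3.3262e+5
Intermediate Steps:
U(z) = 337/322 (U(z) = 15*(1/322) + 1 = 15/322 + 1 = 337/322)
U(-193) - 1*(-332621) = 337/322 - 1*(-332621) = 337/322 + 332621 = 107104299/322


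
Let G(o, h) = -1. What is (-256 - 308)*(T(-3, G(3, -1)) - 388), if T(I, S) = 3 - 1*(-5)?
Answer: 214320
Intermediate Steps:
T(I, S) = 8 (T(I, S) = 3 + 5 = 8)
(-256 - 308)*(T(-3, G(3, -1)) - 388) = (-256 - 308)*(8 - 388) = -564*(-380) = 214320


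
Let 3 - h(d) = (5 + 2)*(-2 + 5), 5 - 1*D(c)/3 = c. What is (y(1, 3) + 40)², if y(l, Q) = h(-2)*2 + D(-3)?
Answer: 784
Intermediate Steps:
D(c) = 15 - 3*c
h(d) = -18 (h(d) = 3 - (5 + 2)*(-2 + 5) = 3 - 7*3 = 3 - 1*21 = 3 - 21 = -18)
y(l, Q) = -12 (y(l, Q) = -18*2 + (15 - 3*(-3)) = -36 + (15 + 9) = -36 + 24 = -12)
(y(1, 3) + 40)² = (-12 + 40)² = 28² = 784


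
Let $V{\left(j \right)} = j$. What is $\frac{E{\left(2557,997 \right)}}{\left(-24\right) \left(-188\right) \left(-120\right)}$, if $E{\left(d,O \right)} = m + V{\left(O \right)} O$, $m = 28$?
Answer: $- \frac{994037}{541440} \approx -1.8359$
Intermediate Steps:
$E{\left(d,O \right)} = 28 + O^{2}$ ($E{\left(d,O \right)} = 28 + O O = 28 + O^{2}$)
$\frac{E{\left(2557,997 \right)}}{\left(-24\right) \left(-188\right) \left(-120\right)} = \frac{28 + 997^{2}}{\left(-24\right) \left(-188\right) \left(-120\right)} = \frac{28 + 994009}{4512 \left(-120\right)} = \frac{994037}{-541440} = 994037 \left(- \frac{1}{541440}\right) = - \frac{994037}{541440}$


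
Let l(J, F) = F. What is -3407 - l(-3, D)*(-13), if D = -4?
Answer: -3459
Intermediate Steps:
-3407 - l(-3, D)*(-13) = -3407 - (-4)*(-13) = -3407 - 1*52 = -3407 - 52 = -3459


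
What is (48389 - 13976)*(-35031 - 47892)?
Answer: -2853629199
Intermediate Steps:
(48389 - 13976)*(-35031 - 47892) = 34413*(-82923) = -2853629199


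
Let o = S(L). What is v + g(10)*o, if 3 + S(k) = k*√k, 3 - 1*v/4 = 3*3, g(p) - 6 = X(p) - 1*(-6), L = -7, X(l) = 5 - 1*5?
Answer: -60 - 84*I*√7 ≈ -60.0 - 222.24*I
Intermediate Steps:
X(l) = 0 (X(l) = 5 - 5 = 0)
g(p) = 12 (g(p) = 6 + (0 - 1*(-6)) = 6 + (0 + 6) = 6 + 6 = 12)
v = -24 (v = 12 - 12*3 = 12 - 4*9 = 12 - 36 = -24)
S(k) = -3 + k^(3/2) (S(k) = -3 + k*√k = -3 + k^(3/2))
o = -3 - 7*I*√7 (o = -3 + (-7)^(3/2) = -3 - 7*I*√7 ≈ -3.0 - 18.52*I)
v + g(10)*o = -24 + 12*(-3 - 7*I*√7) = -24 + (-36 - 84*I*√7) = -60 - 84*I*√7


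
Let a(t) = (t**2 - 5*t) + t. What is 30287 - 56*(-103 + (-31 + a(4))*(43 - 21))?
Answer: 74247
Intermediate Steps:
a(t) = t**2 - 4*t
30287 - 56*(-103 + (-31 + a(4))*(43 - 21)) = 30287 - 56*(-103 + (-31 + 4*(-4 + 4))*(43 - 21)) = 30287 - 56*(-103 + (-31 + 4*0)*22) = 30287 - 56*(-103 + (-31 + 0)*22) = 30287 - 56*(-103 - 31*22) = 30287 - 56*(-103 - 682) = 30287 - 56*(-785) = 30287 + 43960 = 74247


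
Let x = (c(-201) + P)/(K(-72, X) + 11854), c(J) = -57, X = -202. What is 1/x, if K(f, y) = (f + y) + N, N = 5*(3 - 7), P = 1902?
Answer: 2312/369 ≈ 6.2656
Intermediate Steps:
N = -20 (N = 5*(-4) = -20)
K(f, y) = -20 + f + y (K(f, y) = (f + y) - 20 = -20 + f + y)
x = 369/2312 (x = (-57 + 1902)/((-20 - 72 - 202) + 11854) = 1845/(-294 + 11854) = 1845/11560 = 1845*(1/11560) = 369/2312 ≈ 0.15960)
1/x = 1/(369/2312) = 2312/369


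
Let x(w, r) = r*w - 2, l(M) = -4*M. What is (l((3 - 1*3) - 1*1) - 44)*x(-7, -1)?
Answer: -200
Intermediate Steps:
x(w, r) = -2 + r*w
(l((3 - 1*3) - 1*1) - 44)*x(-7, -1) = (-4*((3 - 1*3) - 1*1) - 44)*(-2 - 1*(-7)) = (-4*((3 - 3) - 1) - 44)*(-2 + 7) = (-4*(0 - 1) - 44)*5 = (-4*(-1) - 44)*5 = (4 - 44)*5 = -40*5 = -200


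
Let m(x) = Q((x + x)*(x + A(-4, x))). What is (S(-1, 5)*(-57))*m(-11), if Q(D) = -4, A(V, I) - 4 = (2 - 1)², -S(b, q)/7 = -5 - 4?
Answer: 14364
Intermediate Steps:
S(b, q) = 63 (S(b, q) = -7*(-5 - 4) = -7*(-9) = 63)
A(V, I) = 5 (A(V, I) = 4 + (2 - 1)² = 4 + 1² = 4 + 1 = 5)
m(x) = -4
(S(-1, 5)*(-57))*m(-11) = (63*(-57))*(-4) = -3591*(-4) = 14364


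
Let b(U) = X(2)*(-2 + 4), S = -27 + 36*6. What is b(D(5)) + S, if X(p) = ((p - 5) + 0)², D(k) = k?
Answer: 207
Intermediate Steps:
X(p) = (-5 + p)² (X(p) = ((-5 + p) + 0)² = (-5 + p)²)
S = 189 (S = -27 + 216 = 189)
b(U) = 18 (b(U) = (-5 + 2)²*(-2 + 4) = (-3)²*2 = 9*2 = 18)
b(D(5)) + S = 18 + 189 = 207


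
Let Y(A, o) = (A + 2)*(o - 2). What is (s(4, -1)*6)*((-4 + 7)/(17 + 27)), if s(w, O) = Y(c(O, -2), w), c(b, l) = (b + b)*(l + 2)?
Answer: 18/11 ≈ 1.6364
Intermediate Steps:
c(b, l) = 2*b*(2 + l) (c(b, l) = (2*b)*(2 + l) = 2*b*(2 + l))
Y(A, o) = (-2 + o)*(2 + A) (Y(A, o) = (2 + A)*(-2 + o) = (-2 + o)*(2 + A))
s(w, O) = -4 + 2*w (s(w, O) = -4 - 4*O*(2 - 2) + 2*w + (2*O*(2 - 2))*w = -4 - 4*O*0 + 2*w + (2*O*0)*w = -4 - 2*0 + 2*w + 0*w = -4 + 0 + 2*w + 0 = -4 + 2*w)
(s(4, -1)*6)*((-4 + 7)/(17 + 27)) = ((-4 + 2*4)*6)*((-4 + 7)/(17 + 27)) = ((-4 + 8)*6)*(3/44) = (4*6)*(3*(1/44)) = 24*(3/44) = 18/11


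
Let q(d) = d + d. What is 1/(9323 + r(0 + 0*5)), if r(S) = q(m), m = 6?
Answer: 1/9335 ≈ 0.00010712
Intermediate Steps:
q(d) = 2*d
r(S) = 12 (r(S) = 2*6 = 12)
1/(9323 + r(0 + 0*5)) = 1/(9323 + 12) = 1/9335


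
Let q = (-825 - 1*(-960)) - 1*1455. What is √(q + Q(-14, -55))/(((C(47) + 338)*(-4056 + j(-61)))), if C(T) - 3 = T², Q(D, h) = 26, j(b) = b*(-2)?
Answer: -I*√1294/10031700 ≈ -3.5859e-6*I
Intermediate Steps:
j(b) = -2*b
q = -1320 (q = (-825 + 960) - 1455 = 135 - 1455 = -1320)
C(T) = 3 + T²
√(q + Q(-14, -55))/(((C(47) + 338)*(-4056 + j(-61)))) = √(-1320 + 26)/((((3 + 47²) + 338)*(-4056 - 2*(-61)))) = √(-1294)/((((3 + 2209) + 338)*(-4056 + 122))) = (I*√1294)/(((2212 + 338)*(-3934))) = (I*√1294)/((2550*(-3934))) = (I*√1294)/(-10031700) = (I*√1294)*(-1/10031700) = -I*√1294/10031700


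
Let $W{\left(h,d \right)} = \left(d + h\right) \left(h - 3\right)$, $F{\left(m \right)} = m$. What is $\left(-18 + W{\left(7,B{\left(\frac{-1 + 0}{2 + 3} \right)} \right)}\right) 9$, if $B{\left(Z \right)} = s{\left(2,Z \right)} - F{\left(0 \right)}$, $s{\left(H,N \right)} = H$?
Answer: $162$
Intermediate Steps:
$B{\left(Z \right)} = 2$ ($B{\left(Z \right)} = 2 - 0 = 2 + 0 = 2$)
$W{\left(h,d \right)} = \left(-3 + h\right) \left(d + h\right)$ ($W{\left(h,d \right)} = \left(d + h\right) \left(-3 + h\right) = \left(-3 + h\right) \left(d + h\right)$)
$\left(-18 + W{\left(7,B{\left(\frac{-1 + 0}{2 + 3} \right)} \right)}\right) 9 = \left(-18 + \left(7^{2} - 6 - 21 + 2 \cdot 7\right)\right) 9 = \left(-18 + \left(49 - 6 - 21 + 14\right)\right) 9 = \left(-18 + 36\right) 9 = 18 \cdot 9 = 162$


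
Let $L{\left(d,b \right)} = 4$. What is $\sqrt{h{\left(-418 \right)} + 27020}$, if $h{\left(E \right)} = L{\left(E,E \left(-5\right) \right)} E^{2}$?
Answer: $2 \sqrt{181479} \approx 852.01$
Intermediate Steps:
$h{\left(E \right)} = 4 E^{2}$
$\sqrt{h{\left(-418 \right)} + 27020} = \sqrt{4 \left(-418\right)^{2} + 27020} = \sqrt{4 \cdot 174724 + 27020} = \sqrt{698896 + 27020} = \sqrt{725916} = 2 \sqrt{181479}$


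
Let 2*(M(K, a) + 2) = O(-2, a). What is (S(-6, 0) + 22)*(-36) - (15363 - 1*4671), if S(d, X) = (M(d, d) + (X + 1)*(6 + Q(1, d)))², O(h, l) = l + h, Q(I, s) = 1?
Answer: -11520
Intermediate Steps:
O(h, l) = h + l
M(K, a) = -3 + a/2 (M(K, a) = -2 + (-2 + a)/2 = -2 + (-1 + a/2) = -3 + a/2)
S(d, X) = (4 + d/2 + 7*X)² (S(d, X) = ((-3 + d/2) + (X + 1)*(6 + 1))² = ((-3 + d/2) + (1 + X)*7)² = ((-3 + d/2) + (7 + 7*X))² = (4 + d/2 + 7*X)²)
(S(-6, 0) + 22)*(-36) - (15363 - 1*4671) = ((8 - 6 + 14*0)²/4 + 22)*(-36) - (15363 - 1*4671) = ((8 - 6 + 0)²/4 + 22)*(-36) - (15363 - 4671) = ((¼)*2² + 22)*(-36) - 1*10692 = ((¼)*4 + 22)*(-36) - 10692 = (1 + 22)*(-36) - 10692 = 23*(-36) - 10692 = -828 - 10692 = -11520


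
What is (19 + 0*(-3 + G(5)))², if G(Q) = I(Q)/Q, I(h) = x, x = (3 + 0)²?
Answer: 361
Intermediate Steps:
x = 9 (x = 3² = 9)
I(h) = 9
G(Q) = 9/Q
(19 + 0*(-3 + G(5)))² = (19 + 0*(-3 + 9/5))² = (19 + 0*(-6/5))² = (19 + 0)² = 19² = 361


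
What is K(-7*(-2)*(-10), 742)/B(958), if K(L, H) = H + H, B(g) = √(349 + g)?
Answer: 1484*√1307/1307 ≈ 41.048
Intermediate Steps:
K(L, H) = 2*H
K(-7*(-2)*(-10), 742)/B(958) = (2*742)/(√(349 + 958)) = 1484/(√1307) = 1484*(√1307/1307) = 1484*√1307/1307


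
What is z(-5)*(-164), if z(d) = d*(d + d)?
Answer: -8200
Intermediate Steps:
z(d) = 2*d² (z(d) = d*(2*d) = 2*d²)
z(-5)*(-164) = (2*(-5)²)*(-164) = (2*25)*(-164) = 50*(-164) = -8200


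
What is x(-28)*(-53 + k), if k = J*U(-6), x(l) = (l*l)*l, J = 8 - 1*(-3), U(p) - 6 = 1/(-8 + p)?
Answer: -268128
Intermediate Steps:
U(p) = 6 + 1/(-8 + p)
J = 11 (J = 8 + 3 = 11)
x(l) = l³ (x(l) = l²*l = l³)
k = 913/14 (k = 11*((-47 + 6*(-6))/(-8 - 6)) = 11*((-47 - 36)/(-14)) = 11*(-1/14*(-83)) = 11*(83/14) = 913/14 ≈ 65.214)
x(-28)*(-53 + k) = (-28)³*(-53 + 913/14) = -21952*171/14 = -268128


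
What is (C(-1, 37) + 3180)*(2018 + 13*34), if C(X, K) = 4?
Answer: 7832640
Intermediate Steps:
(C(-1, 37) + 3180)*(2018 + 13*34) = (4 + 3180)*(2018 + 13*34) = 3184*(2018 + 442) = 3184*2460 = 7832640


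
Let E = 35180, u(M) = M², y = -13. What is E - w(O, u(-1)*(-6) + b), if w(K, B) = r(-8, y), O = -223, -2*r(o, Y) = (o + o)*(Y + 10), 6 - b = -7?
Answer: 35204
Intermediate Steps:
b = 13 (b = 6 - 1*(-7) = 6 + 7 = 13)
r(o, Y) = -o*(10 + Y) (r(o, Y) = -(o + o)*(Y + 10)/2 = -2*o*(10 + Y)/2 = -o*(10 + Y))
w(K, B) = -24 (w(K, B) = -1*(-8)*(10 - 13) = -1*(-8)*(-3) = -24)
E - w(O, u(-1)*(-6) + b) = 35180 - 1*(-24) = 35180 + 24 = 35204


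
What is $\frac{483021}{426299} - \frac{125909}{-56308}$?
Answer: $\frac{11553261037}{3429149156} \approx 3.3691$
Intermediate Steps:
$\frac{483021}{426299} - \frac{125909}{-56308} = 483021 \cdot \frac{1}{426299} - - \frac{17987}{8044} = \frac{483021}{426299} + \frac{17987}{8044} = \frac{11553261037}{3429149156}$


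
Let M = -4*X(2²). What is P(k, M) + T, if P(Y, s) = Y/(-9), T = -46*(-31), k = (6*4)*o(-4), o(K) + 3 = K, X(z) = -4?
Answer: 4334/3 ≈ 1444.7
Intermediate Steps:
o(K) = -3 + K
k = -168 (k = (6*4)*(-3 - 4) = 24*(-7) = -168)
T = 1426
M = 16 (M = -4*(-4) = 16)
P(Y, s) = -Y/9 (P(Y, s) = Y*(-⅑) = -Y/9)
P(k, M) + T = -⅑*(-168) + 1426 = 56/3 + 1426 = 4334/3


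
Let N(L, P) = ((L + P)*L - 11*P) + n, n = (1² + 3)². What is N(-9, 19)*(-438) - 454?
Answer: 123500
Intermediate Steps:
n = 16 (n = (1 + 3)² = 4² = 16)
N(L, P) = 16 - 11*P + L*(L + P) (N(L, P) = ((L + P)*L - 11*P) + 16 = (L*(L + P) - 11*P) + 16 = (-11*P + L*(L + P)) + 16 = 16 - 11*P + L*(L + P))
N(-9, 19)*(-438) - 454 = (16 + (-9)² - 11*19 - 9*19)*(-438) - 454 = (16 + 81 - 209 - 171)*(-438) - 454 = -283*(-438) - 454 = 123954 - 454 = 123500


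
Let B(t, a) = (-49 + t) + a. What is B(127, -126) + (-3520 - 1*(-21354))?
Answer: 17786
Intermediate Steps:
B(t, a) = -49 + a + t
B(127, -126) + (-3520 - 1*(-21354)) = (-49 - 126 + 127) + (-3520 - 1*(-21354)) = -48 + (-3520 + 21354) = -48 + 17834 = 17786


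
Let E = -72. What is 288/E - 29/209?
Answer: -865/209 ≈ -4.1388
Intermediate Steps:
288/E - 29/209 = 288/(-72) - 29/209 = 288*(-1/72) - 29*1/209 = -4 - 29/209 = -865/209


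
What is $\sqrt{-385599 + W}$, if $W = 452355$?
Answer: $2 \sqrt{16689} \approx 258.37$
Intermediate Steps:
$\sqrt{-385599 + W} = \sqrt{-385599 + 452355} = \sqrt{66756} = 2 \sqrt{16689}$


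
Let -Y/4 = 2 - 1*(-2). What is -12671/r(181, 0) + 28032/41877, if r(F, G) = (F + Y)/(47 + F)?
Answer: -1221995204/69795 ≈ -17508.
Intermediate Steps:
Y = -16 (Y = -4*(2 - 1*(-2)) = -4*(2 + 2) = -4*4 = -16)
r(F, G) = (-16 + F)/(47 + F) (r(F, G) = (F - 16)/(47 + F) = (-16 + F)/(47 + F))
-12671/r(181, 0) + 28032/41877 = -12671*(47 + 181)/(-16 + 181) + 28032/41877 = -12671/(165/228) + 28032*(1/41877) = -12671/((1/228)*165) + 9344/13959 = -12671/55/76 + 9344/13959 = -12671*76/55 + 9344/13959 = -962996/55 + 9344/13959 = -1221995204/69795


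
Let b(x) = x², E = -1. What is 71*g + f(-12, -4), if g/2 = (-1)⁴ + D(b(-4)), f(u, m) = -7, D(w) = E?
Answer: -7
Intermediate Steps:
D(w) = -1
g = 0 (g = 2*((-1)⁴ - 1) = 2*(1 - 1) = 2*0 = 0)
71*g + f(-12, -4) = 71*0 - 7 = 0 - 7 = -7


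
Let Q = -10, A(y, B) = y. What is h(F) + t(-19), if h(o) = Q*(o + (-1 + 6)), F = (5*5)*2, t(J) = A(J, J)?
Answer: -569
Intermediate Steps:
t(J) = J
F = 50 (F = 25*2 = 50)
h(o) = -50 - 10*o (h(o) = -10*(o + (-1 + 6)) = -10*(o + 5) = -10*(5 + o) = -50 - 10*o)
h(F) + t(-19) = (-50 - 10*50) - 19 = (-50 - 500) - 19 = -550 - 19 = -569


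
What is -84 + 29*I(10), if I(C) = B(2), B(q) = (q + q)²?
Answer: 380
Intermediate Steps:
B(q) = 4*q² (B(q) = (2*q)² = 4*q²)
I(C) = 16 (I(C) = 4*2² = 4*4 = 16)
-84 + 29*I(10) = -84 + 29*16 = -84 + 464 = 380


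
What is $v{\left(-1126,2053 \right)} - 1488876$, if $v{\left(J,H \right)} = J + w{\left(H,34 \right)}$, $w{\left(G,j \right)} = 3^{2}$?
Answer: $-1489993$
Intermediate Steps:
$w{\left(G,j \right)} = 9$
$v{\left(J,H \right)} = 9 + J$ ($v{\left(J,H \right)} = J + 9 = 9 + J$)
$v{\left(-1126,2053 \right)} - 1488876 = \left(9 - 1126\right) - 1488876 = -1117 - 1488876 = -1489993$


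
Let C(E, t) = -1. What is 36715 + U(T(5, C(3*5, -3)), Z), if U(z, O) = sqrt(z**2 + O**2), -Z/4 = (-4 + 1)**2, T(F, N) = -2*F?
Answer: 36715 + 2*sqrt(349) ≈ 36752.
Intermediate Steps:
Z = -36 (Z = -4*(-4 + 1)**2 = -4*(-3)**2 = -4*9 = -36)
U(z, O) = sqrt(O**2 + z**2)
36715 + U(T(5, C(3*5, -3)), Z) = 36715 + sqrt((-36)**2 + (-2*5)**2) = 36715 + sqrt(1296 + (-10)**2) = 36715 + sqrt(1296 + 100) = 36715 + sqrt(1396) = 36715 + 2*sqrt(349)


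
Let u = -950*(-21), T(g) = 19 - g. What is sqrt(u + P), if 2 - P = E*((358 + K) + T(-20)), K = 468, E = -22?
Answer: sqrt(38982) ≈ 197.44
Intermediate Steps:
P = 19032 (P = 2 - (-22)*((358 + 468) + (19 - 1*(-20))) = 2 - (-22)*(826 + (19 + 20)) = 2 - (-22)*(826 + 39) = 2 - (-22)*865 = 2 - 1*(-19030) = 2 + 19030 = 19032)
u = 19950
sqrt(u + P) = sqrt(19950 + 19032) = sqrt(38982)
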